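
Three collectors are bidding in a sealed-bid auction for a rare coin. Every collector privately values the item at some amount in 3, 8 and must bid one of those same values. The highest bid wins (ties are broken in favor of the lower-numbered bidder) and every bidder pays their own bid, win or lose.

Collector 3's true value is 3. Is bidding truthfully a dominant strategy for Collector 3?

Check each profile of the others' bids and compare truth against every alternative bid.
Others bid (3, 8): truth gives -3, best alternative gives -8.
Others bid (8, 3): truth gives -3, best alternative gives -8.
Others bid (8, 8): truth gives -3, best alternative gives -8.
Others bid (3, 3): truth gives -3, best alternative gives -5.
In every case the truthful bid is at least as good as any alternative, so it is a dominant strategy.

Yes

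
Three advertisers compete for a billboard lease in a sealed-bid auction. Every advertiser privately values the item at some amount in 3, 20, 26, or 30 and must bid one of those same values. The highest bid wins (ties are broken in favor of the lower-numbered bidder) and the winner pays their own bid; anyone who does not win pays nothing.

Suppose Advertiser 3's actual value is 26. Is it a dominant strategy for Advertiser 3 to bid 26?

Consider the case where Advertiser 1 bids 3 and Advertiser 2 bids 3.
Truthful bid 26: wins, pays 26, utility 26 - 26 = 0.
Bid 20 instead: wins, pays 20, utility 26 - 20 = 6.
Since 6 > 0, bidding 20 is strictly better here, so truthful bidding is not dominant.

No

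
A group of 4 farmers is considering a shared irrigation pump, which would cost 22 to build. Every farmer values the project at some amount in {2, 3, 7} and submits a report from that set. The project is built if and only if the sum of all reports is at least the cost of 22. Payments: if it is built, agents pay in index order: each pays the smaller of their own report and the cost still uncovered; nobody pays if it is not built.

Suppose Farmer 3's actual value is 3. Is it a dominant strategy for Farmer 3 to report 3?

No

Consider the case where Farmer 1 reports 7, Farmer 2 reports 7 and Farmer 4 reports 7.
Truthful report 3: project built, pays 3, utility 3 - 3 = 0.
Report 2 instead: project built, pays 2, utility 3 - 2 = 1.
Since 1 > 0, reporting 2 is strictly better here, so truthful reporting is not dominant.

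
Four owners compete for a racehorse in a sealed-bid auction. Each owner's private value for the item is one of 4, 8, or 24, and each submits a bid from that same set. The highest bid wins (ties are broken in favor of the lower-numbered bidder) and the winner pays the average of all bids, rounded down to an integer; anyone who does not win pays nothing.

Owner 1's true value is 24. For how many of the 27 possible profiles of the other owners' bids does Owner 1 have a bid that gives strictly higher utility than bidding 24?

Others bid (4, 4, 4): truth gives 15; bid 4 gives 20 > 15. Violating.
Others bid (4, 4, 8): truth gives 14; bid 8 gives 18 > 14. Violating.
Others bid (4, 8, 4): truth gives 14; bid 8 gives 18 > 14. Violating.
Others bid (4, 8, 8): truth gives 13; bid 8 gives 17 > 13. Violating.
Others bid (4, 4, 24): truth gives 10; no alternative beats it.
Others bid (4, 8, 24): truth gives 9; no alternative beats it.
(Checking all 27 profiles: 8 have a profitable deviation, 19 do not.)

8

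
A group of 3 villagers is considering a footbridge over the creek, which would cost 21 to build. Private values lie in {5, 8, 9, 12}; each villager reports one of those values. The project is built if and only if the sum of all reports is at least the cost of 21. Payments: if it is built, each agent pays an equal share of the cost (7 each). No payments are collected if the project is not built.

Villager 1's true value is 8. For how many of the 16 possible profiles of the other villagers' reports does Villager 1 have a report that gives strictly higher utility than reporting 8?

Others report (5, 5): truth gives 0; report 12 gives 1 > 0. Violating.
Others report (5, 8): truth gives 1; no alternative beats it.
Others report (5, 9): truth gives 1; no alternative beats it.
(Checking all 16 profiles: 1 has a profitable deviation, 15 do not.)

1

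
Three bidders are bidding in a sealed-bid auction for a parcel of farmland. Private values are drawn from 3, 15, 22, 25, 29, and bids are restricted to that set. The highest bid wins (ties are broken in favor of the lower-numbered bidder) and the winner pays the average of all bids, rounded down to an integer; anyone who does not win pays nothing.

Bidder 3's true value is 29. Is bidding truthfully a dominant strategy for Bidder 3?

Consider the case where Bidder 1 bids 3 and Bidder 2 bids 3.
Truthful bid 29: wins, pays 11, utility 29 - 11 = 18.
Bid 15 instead: wins, pays 7, utility 29 - 7 = 22.
Since 22 > 18, bidding 15 is strictly better here, so truthful bidding is not dominant.

No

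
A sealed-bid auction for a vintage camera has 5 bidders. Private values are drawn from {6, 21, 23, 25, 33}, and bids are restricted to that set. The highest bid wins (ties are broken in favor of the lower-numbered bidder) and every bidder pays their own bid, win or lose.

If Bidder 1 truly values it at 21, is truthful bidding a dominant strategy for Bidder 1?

Consider the case where Bidder 2 bids 6, Bidder 3 bids 6, Bidder 4 bids 6 and Bidder 5 bids 6.
Truthful bid 21: wins, pays 21, utility 21 - 21 = 0.
Bid 6 instead: wins, pays 6, utility 21 - 6 = 15.
Since 15 > 0, bidding 6 is strictly better here, so truthful bidding is not dominant.

No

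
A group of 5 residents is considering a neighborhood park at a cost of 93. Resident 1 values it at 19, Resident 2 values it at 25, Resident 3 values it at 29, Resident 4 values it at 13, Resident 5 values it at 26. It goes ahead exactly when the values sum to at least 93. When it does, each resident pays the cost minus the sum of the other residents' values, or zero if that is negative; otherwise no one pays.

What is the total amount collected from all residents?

23

Total value 112 ≥ cost 93, so it is built.
Resident 1: others sum to 93; max(0, 93 - 93) = 0.
Resident 2: others sum to 87; max(0, 93 - 87) = 6.
Resident 3: others sum to 83; max(0, 93 - 83) = 10.
Resident 4: others sum to 99; max(0, 93 - 99) = 0.
Resident 5: others sum to 86; max(0, 93 - 86) = 7.
Total collected = 0 + 6 + 10 + 0 + 7 = 23.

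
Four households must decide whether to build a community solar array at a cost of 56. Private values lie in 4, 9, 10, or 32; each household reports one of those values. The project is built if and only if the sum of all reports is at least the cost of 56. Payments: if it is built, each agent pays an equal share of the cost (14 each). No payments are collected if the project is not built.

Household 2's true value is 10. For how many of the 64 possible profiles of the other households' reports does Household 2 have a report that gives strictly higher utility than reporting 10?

Others report (4, 10, 32): truth gives -4; report 4 gives 0 > -4. Violating.
Others report (4, 32, 10): truth gives -4; report 4 gives 0 > -4. Violating.
Others report (9, 9, 32): truth gives -4; report 4 gives 0 > -4. Violating.
Others report (9, 10, 32): truth gives -4; report 4 gives 0 > -4. Violating.
Others report (4, 4, 4): truth gives 0; no alternative beats it.
Others report (4, 4, 9): truth gives 0; no alternative beats it.
(Checking all 64 profiles: 15 have a profitable deviation, 49 do not.)

15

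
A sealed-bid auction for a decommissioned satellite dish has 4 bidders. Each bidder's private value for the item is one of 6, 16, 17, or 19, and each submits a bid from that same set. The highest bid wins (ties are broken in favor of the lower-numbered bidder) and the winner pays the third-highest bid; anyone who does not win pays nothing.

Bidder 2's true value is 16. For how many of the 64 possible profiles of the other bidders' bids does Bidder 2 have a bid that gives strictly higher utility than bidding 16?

Others bid (6, 6, 17): truth gives 0; bid 17 gives 10 > 0. Violating.
Others bid (6, 6, 19): truth gives 0; bid 19 gives 10 > 0. Violating.
Others bid (6, 17, 6): truth gives 0; bid 17 gives 10 > 0. Violating.
Others bid (6, 19, 6): truth gives 0; bid 19 gives 10 > 0. Violating.
Others bid (6, 6, 6): truth gives 10; no alternative beats it.
Others bid (6, 6, 16): truth gives 10; no alternative beats it.
(Checking all 64 profiles: 6 have a profitable deviation, 58 do not.)

6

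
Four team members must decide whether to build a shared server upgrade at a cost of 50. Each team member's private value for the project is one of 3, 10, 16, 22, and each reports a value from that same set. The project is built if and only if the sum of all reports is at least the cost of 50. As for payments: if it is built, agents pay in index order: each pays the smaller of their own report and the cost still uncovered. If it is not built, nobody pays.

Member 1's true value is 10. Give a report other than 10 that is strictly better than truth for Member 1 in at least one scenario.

Suppose Member 2 reports 3, Member 3 reports 22 and Member 4 reports 22.
Report 10: project built, pays 10, utility 10 - 10 = 0.
Report 3: project built, pays 3, utility 10 - 3 = 7.
So reporting 3 beats truth here (7 > 0).

3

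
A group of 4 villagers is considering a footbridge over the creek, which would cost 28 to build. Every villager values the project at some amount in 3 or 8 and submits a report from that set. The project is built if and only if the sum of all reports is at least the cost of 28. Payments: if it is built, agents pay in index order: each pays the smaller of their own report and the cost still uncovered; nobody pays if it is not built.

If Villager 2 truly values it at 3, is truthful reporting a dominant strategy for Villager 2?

Check each profile of the others' reports and compare truth against every alternative report.
Others report (8, 8, 8): truth gives 0, best alternative gives -5.
Others report (3, 3, 3): truth gives 0, best alternative gives 0.
Others report (3, 3, 8): truth gives 0, best alternative gives 0.
Others report (3, 8, 3): truth gives 0, best alternative gives 0.
Others report (3, 8, 8): truth gives 0, best alternative gives 0.
Others report (8, 3, 3): truth gives 0, best alternative gives 0.
(Remaining 2 profiles checked similarly; truth is weakly best in each.)
In every case the truthful report is at least as good as any alternative, so it is a dominant strategy.

Yes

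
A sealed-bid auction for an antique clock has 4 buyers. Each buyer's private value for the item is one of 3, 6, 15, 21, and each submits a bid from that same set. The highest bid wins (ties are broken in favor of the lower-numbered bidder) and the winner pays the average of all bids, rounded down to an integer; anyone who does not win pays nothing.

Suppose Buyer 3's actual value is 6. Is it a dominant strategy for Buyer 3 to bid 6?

Check each profile of the others' bids and compare truth against every alternative bid.
Others bid (3, 3, 3): truth gives 3, best alternative gives 0.
Others bid (3, 3, 6): truth gives 2, best alternative gives 0.
Others bid (3, 3, 15): truth gives 0, best alternative gives 0.
Others bid (3, 3, 21): truth gives 0, best alternative gives 0.
Others bid (3, 6, 3): truth gives 0, best alternative gives 0.
Others bid (3, 6, 6): truth gives 0, best alternative gives 0.
(Remaining 58 profiles checked similarly; truth is weakly best in each.)
In every case the truthful bid is at least as good as any alternative, so it is a dominant strategy.

Yes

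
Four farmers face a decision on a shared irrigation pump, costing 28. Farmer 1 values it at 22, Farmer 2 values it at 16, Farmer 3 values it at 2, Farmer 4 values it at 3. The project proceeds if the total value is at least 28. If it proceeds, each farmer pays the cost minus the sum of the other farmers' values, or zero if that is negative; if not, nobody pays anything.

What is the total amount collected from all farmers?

Total value 43 ≥ cost 28, so it is built.
Farmer 1: others sum to 21; max(0, 28 - 21) = 7.
Farmer 2: others sum to 27; max(0, 28 - 27) = 1.
Farmer 3: others sum to 41; max(0, 28 - 41) = 0.
Farmer 4: others sum to 40; max(0, 28 - 40) = 0.
Total collected = 7 + 1 + 0 + 0 = 8.

8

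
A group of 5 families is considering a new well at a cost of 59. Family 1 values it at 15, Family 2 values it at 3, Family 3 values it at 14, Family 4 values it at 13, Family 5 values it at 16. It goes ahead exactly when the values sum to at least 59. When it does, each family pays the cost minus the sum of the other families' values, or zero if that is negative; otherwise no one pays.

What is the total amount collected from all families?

Total value 61 ≥ cost 59, so it is built.
Family 1: others sum to 46; max(0, 59 - 46) = 13.
Family 2: others sum to 58; max(0, 59 - 58) = 1.
Family 3: others sum to 47; max(0, 59 - 47) = 12.
Family 4: others sum to 48; max(0, 59 - 48) = 11.
Family 5: others sum to 45; max(0, 59 - 45) = 14.
Total collected = 13 + 1 + 12 + 11 + 14 = 51.

51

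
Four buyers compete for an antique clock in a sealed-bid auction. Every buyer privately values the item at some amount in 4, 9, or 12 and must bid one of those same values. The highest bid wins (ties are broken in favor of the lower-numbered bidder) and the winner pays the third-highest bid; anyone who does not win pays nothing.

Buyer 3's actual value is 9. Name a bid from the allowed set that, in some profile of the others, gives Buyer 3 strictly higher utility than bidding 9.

Suppose Buyer 1 bids 4, Buyer 2 bids 4 and Buyer 4 bids 12.
Bid 9: loses, pays 0, utility 0.
Bid 12: wins, pays 4, utility 9 - 4 = 5.
So bidding 12 beats truth here (5 > 0).

12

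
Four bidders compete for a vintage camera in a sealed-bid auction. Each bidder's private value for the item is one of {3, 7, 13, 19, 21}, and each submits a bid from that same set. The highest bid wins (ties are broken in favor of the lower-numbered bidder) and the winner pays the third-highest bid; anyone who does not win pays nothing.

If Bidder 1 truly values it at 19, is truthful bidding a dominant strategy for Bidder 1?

Consider the case where Bidder 2 bids 3, Bidder 3 bids 3 and Bidder 4 bids 21.
Truthful bid 19: loses, pays 0, utility 0.
Bid 21 instead: wins, pays 3, utility 19 - 3 = 16.
Since 16 > 0, bidding 21 is strictly better here, so truthful bidding is not dominant.

No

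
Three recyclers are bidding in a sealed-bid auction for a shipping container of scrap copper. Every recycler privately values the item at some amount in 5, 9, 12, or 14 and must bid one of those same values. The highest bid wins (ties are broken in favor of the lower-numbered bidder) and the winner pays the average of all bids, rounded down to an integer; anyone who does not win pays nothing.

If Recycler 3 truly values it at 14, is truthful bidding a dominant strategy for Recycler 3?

No

Consider the case where Recycler 1 bids 5 and Recycler 2 bids 5.
Truthful bid 14: wins, pays 8, utility 14 - 8 = 6.
Bid 9 instead: wins, pays 6, utility 14 - 6 = 8.
Since 8 > 6, bidding 9 is strictly better here, so truthful bidding is not dominant.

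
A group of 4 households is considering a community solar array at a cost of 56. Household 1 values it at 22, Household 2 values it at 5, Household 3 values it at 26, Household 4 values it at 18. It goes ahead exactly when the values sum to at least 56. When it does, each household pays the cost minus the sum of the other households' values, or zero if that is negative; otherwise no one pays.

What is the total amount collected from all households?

21

Total value 71 ≥ cost 56, so it is built.
Household 1: others sum to 49; max(0, 56 - 49) = 7.
Household 2: others sum to 66; max(0, 56 - 66) = 0.
Household 3: others sum to 45; max(0, 56 - 45) = 11.
Household 4: others sum to 53; max(0, 56 - 53) = 3.
Total collected = 7 + 0 + 11 + 3 = 21.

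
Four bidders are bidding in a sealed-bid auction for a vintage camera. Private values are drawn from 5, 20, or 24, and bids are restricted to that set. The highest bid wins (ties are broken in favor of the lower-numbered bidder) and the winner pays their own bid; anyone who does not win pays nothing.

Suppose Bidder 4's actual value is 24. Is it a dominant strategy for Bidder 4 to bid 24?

No

Consider the case where Bidder 1 bids 5, Bidder 2 bids 5 and Bidder 3 bids 5.
Truthful bid 24: wins, pays 24, utility 24 - 24 = 0.
Bid 20 instead: wins, pays 20, utility 24 - 20 = 4.
Since 4 > 0, bidding 20 is strictly better here, so truthful bidding is not dominant.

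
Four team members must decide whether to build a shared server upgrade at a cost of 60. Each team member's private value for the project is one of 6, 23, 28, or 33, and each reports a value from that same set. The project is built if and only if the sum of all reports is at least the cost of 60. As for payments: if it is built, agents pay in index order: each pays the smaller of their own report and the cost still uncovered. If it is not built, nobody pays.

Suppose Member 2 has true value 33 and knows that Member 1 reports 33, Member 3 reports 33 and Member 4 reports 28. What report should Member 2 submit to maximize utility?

6

Report 6: project built, pays 6, utility 33 - 6 = 27.
Report 23: project built, pays 23, utility 33 - 23 = 10.
Report 28: project built, pays 27, utility 33 - 27 = 6.
Report 33: project built, pays 27, utility 33 - 27 = 6.
The best choice is 6 with utility 27.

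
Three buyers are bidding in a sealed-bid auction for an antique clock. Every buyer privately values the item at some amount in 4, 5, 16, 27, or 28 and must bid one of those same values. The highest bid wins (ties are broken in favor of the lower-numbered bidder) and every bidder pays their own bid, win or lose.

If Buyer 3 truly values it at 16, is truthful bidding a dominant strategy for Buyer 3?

Consider the case where Buyer 1 bids 4 and Buyer 2 bids 4.
Truthful bid 16: wins, pays 16, utility 16 - 16 = 0.
Bid 5 instead: wins, pays 5, utility 16 - 5 = 11.
Since 11 > 0, bidding 5 is strictly better here, so truthful bidding is not dominant.

No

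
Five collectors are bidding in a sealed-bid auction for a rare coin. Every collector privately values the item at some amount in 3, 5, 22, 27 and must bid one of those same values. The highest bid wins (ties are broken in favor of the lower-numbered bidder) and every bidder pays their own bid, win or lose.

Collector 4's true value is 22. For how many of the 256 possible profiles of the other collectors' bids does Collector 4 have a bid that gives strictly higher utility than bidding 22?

234

Others bid (3, 3, 3, 3): truth gives 0; bid 5 gives 17 > 0. Violating.
Others bid (3, 3, 3, 5): truth gives 0; bid 5 gives 17 > 0. Violating.
Others bid (3, 3, 3, 27): truth gives -22; bid 3 gives -3 > -22. Violating.
Others bid (3, 3, 5, 27): truth gives -22; bid 3 gives -3 > -22. Violating.
Others bid (3, 3, 3, 22): truth gives 0; no alternative beats it.
Others bid (3, 3, 5, 3): truth gives 0; no alternative beats it.
(Checking all 256 profiles: 234 have a profitable deviation, 22 do not.)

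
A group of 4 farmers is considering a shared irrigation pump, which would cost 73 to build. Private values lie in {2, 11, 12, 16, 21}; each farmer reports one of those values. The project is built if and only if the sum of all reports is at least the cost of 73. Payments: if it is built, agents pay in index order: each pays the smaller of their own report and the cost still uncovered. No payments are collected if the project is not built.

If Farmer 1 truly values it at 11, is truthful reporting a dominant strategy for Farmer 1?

Yes

Check each profile of the others' reports and compare truth against every alternative report.
Others report (2, 2, 2): truth gives 0, best alternative gives 0.
Others report (2, 2, 11): truth gives 0, best alternative gives 0.
Others report (2, 2, 12): truth gives 0, best alternative gives 0.
Others report (2, 2, 16): truth gives 0, best alternative gives 0.
Others report (2, 2, 21): truth gives 0, best alternative gives 0.
Others report (2, 11, 2): truth gives 0, best alternative gives 0.
(Remaining 119 profiles checked similarly; truth is weakly best in each.)
In every case the truthful report is at least as good as any alternative, so it is a dominant strategy.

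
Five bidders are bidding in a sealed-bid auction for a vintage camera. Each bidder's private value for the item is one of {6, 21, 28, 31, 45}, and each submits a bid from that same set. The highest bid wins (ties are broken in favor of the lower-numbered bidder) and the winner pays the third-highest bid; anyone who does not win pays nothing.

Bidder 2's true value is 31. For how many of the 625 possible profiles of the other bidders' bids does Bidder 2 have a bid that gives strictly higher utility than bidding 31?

108

Others bid (6, 6, 6, 45): truth gives 0; bid 45 gives 25 > 0. Violating.
Others bid (6, 6, 21, 45): truth gives 0; bid 45 gives 10 > 0. Violating.
Others bid (6, 6, 28, 45): truth gives 0; bid 45 gives 3 > 0. Violating.
Others bid (6, 6, 45, 6): truth gives 0; bid 45 gives 25 > 0. Violating.
Others bid (6, 6, 6, 6): truth gives 25; no alternative beats it.
Others bid (6, 6, 6, 21): truth gives 25; no alternative beats it.
(Checking all 625 profiles: 108 have a profitable deviation, 517 do not.)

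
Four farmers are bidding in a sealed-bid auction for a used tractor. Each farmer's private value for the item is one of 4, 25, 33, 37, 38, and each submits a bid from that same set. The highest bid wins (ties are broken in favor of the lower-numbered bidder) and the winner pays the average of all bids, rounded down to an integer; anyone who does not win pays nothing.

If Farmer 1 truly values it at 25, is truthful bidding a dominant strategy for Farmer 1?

No

Consider the case where Farmer 2 bids 4, Farmer 3 bids 4 and Farmer 4 bids 4.
Truthful bid 25: wins, pays 9, utility 25 - 9 = 16.
Bid 4 instead: wins, pays 4, utility 25 - 4 = 21.
Since 21 > 16, bidding 4 is strictly better here, so truthful bidding is not dominant.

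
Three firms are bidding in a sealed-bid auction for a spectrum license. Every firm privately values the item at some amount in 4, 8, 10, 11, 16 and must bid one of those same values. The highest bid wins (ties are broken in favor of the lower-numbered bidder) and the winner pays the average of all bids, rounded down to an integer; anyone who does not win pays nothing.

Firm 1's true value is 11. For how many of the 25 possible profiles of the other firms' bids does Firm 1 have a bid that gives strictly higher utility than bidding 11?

4

Others bid (4, 4): truth gives 5; bid 4 gives 7 > 5. Violating.
Others bid (4, 8): truth gives 4; bid 8 gives 5 > 4. Violating.
Others bid (8, 4): truth gives 4; bid 8 gives 5 > 4. Violating.
Others bid (8, 8): truth gives 2; bid 8 gives 3 > 2. Violating.
Others bid (4, 10): truth gives 3; no alternative beats it.
Others bid (4, 11): truth gives 3; no alternative beats it.
(Checking all 25 profiles: 4 have a profitable deviation, 21 do not.)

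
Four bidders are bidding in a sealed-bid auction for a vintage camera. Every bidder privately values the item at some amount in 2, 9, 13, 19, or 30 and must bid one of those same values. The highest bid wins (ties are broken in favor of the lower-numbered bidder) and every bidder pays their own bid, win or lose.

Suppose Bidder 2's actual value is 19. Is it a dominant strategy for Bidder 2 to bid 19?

Consider the case where Bidder 1 bids 2, Bidder 3 bids 2 and Bidder 4 bids 2.
Truthful bid 19: wins, pays 19, utility 19 - 19 = 0.
Bid 9 instead: wins, pays 9, utility 19 - 9 = 10.
Since 10 > 0, bidding 9 is strictly better here, so truthful bidding is not dominant.

No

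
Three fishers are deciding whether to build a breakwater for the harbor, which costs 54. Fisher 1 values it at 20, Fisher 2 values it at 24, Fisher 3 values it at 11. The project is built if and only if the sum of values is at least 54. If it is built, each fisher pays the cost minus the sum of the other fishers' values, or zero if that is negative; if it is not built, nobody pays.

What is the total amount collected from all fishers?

52

Total value 55 ≥ cost 54, so it is built.
Fisher 1: others sum to 35; max(0, 54 - 35) = 19.
Fisher 2: others sum to 31; max(0, 54 - 31) = 23.
Fisher 3: others sum to 44; max(0, 54 - 44) = 10.
Total collected = 19 + 23 + 10 = 52.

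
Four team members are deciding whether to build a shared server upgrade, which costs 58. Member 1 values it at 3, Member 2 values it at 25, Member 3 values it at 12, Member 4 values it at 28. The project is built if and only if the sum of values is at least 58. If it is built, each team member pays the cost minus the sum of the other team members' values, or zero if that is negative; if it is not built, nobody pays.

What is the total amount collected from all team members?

35

Total value 68 ≥ cost 58, so it is built.
Member 1: others sum to 65; max(0, 58 - 65) = 0.
Member 2: others sum to 43; max(0, 58 - 43) = 15.
Member 3: others sum to 56; max(0, 58 - 56) = 2.
Member 4: others sum to 40; max(0, 58 - 40) = 18.
Total collected = 0 + 15 + 2 + 18 = 35.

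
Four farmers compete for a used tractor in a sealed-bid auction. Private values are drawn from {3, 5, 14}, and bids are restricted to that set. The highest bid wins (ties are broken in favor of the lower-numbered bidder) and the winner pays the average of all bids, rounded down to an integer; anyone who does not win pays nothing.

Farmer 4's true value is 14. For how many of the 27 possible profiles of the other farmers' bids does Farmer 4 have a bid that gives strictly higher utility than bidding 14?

Others bid (3, 3, 3): truth gives 9; bid 5 gives 11 > 9. Violating.
Others bid (3, 3, 5): truth gives 8; no alternative beats it.
Others bid (3, 3, 14): truth gives 0; no alternative beats it.
(Checking all 27 profiles: 1 has a profitable deviation, 26 do not.)

1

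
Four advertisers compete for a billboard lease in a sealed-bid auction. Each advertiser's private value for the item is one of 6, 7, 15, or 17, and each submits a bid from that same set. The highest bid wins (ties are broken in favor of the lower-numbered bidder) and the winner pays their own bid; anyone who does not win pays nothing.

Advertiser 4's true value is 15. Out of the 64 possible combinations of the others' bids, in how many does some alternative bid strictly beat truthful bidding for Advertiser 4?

Others bid (6, 6, 6): truth gives 0; bid 7 gives 8 > 0. Violating.
Others bid (6, 6, 7): truth gives 0; no alternative beats it.
Others bid (6, 6, 15): truth gives 0; no alternative beats it.
(Checking all 64 profiles: 1 has a profitable deviation, 63 do not.)

1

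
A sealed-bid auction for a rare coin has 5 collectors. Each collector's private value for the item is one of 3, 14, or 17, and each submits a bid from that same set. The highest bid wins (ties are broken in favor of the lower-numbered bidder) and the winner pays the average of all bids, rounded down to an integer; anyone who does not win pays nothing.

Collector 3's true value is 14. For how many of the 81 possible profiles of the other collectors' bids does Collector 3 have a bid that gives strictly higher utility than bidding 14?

28

Others bid (3, 3, 3, 17): truth gives 0; bid 17 gives 6 > 0. Violating.
Others bid (3, 3, 14, 17): truth gives 0; bid 17 gives 4 > 0. Violating.
Others bid (3, 3, 17, 3): truth gives 0; bid 17 gives 6 > 0. Violating.
Others bid (3, 3, 17, 14): truth gives 0; bid 17 gives 4 > 0. Violating.
Others bid (3, 3, 3, 3): truth gives 9; no alternative beats it.
Others bid (3, 3, 3, 14): truth gives 7; no alternative beats it.
(Checking all 81 profiles: 28 have a profitable deviation, 53 do not.)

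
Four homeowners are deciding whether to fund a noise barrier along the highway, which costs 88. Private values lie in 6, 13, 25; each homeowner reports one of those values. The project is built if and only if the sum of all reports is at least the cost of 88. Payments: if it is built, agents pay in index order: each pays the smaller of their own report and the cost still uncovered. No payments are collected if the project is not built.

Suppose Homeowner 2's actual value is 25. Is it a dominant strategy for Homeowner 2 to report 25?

No

Consider the case where Homeowner 1 reports 25, Homeowner 3 reports 25 and Homeowner 4 reports 25.
Truthful report 25: project built, pays 25, utility 25 - 25 = 0.
Report 13 instead: project built, pays 13, utility 25 - 13 = 12.
Since 12 > 0, reporting 13 is strictly better here, so truthful reporting is not dominant.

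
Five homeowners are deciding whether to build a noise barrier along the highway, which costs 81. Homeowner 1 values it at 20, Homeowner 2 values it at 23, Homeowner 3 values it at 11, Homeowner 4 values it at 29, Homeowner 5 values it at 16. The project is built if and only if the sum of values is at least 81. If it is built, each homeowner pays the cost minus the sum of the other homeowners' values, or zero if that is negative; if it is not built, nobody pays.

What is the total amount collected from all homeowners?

18

Total value 99 ≥ cost 81, so it is built.
Homeowner 1: others sum to 79; max(0, 81 - 79) = 2.
Homeowner 2: others sum to 76; max(0, 81 - 76) = 5.
Homeowner 3: others sum to 88; max(0, 81 - 88) = 0.
Homeowner 4: others sum to 70; max(0, 81 - 70) = 11.
Homeowner 5: others sum to 83; max(0, 81 - 83) = 0.
Total collected = 2 + 5 + 0 + 11 + 0 = 18.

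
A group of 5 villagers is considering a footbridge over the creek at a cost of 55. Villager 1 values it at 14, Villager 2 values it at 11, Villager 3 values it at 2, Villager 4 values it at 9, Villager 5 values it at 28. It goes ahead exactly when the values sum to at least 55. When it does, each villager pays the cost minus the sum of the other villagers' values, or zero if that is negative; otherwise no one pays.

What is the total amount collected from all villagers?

Total value 64 ≥ cost 55, so it is built.
Villager 1: others sum to 50; max(0, 55 - 50) = 5.
Villager 2: others sum to 53; max(0, 55 - 53) = 2.
Villager 3: others sum to 62; max(0, 55 - 62) = 0.
Villager 4: others sum to 55; max(0, 55 - 55) = 0.
Villager 5: others sum to 36; max(0, 55 - 36) = 19.
Total collected = 5 + 2 + 0 + 0 + 19 = 26.

26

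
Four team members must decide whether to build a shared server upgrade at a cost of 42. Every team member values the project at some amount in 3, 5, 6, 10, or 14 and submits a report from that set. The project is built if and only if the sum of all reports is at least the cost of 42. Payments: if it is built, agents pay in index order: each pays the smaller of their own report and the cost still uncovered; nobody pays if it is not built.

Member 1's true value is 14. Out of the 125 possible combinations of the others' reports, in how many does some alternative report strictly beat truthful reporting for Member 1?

Others report (5, 14, 14): truth gives 0; report 10 gives 4 > 0. Violating.
Others report (6, 14, 14): truth gives 0; report 10 gives 4 > 0. Violating.
Others report (10, 10, 14): truth gives 0; report 10 gives 4 > 0. Violating.
Others report (10, 14, 10): truth gives 0; report 10 gives 4 > 0. Violating.
Others report (3, 3, 3): truth gives 0; no alternative beats it.
Others report (3, 3, 5): truth gives 0; no alternative beats it.
(Checking all 125 profiles: 13 have a profitable deviation, 112 do not.)

13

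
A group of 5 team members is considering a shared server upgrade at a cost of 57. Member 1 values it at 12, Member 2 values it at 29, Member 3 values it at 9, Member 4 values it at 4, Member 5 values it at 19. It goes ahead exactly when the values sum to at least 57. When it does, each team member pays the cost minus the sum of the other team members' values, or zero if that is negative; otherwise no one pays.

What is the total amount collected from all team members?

16

Total value 73 ≥ cost 57, so it is built.
Member 1: others sum to 61; max(0, 57 - 61) = 0.
Member 2: others sum to 44; max(0, 57 - 44) = 13.
Member 3: others sum to 64; max(0, 57 - 64) = 0.
Member 4: others sum to 69; max(0, 57 - 69) = 0.
Member 5: others sum to 54; max(0, 57 - 54) = 3.
Total collected = 0 + 13 + 0 + 0 + 3 = 16.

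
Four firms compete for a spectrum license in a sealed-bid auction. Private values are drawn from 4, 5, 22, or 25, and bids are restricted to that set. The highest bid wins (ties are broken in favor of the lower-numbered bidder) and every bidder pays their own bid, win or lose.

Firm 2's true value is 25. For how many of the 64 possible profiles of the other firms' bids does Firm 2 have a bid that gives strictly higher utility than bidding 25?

34

Others bid (4, 4, 4): truth gives 0; bid 5 gives 20 > 0. Violating.
Others bid (4, 4, 5): truth gives 0; bid 5 gives 20 > 0. Violating.
Others bid (4, 4, 22): truth gives 0; bid 22 gives 3 > 0. Violating.
Others bid (4, 5, 4): truth gives 0; bid 5 gives 20 > 0. Violating.
Others bid (4, 4, 25): truth gives 0; no alternative beats it.
Others bid (4, 5, 25): truth gives 0; no alternative beats it.
(Checking all 64 profiles: 34 have a profitable deviation, 30 do not.)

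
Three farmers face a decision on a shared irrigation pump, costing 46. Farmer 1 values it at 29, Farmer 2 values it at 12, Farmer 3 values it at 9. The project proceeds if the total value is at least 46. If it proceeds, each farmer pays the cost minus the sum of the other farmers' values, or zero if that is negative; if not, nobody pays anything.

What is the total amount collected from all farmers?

38

Total value 50 ≥ cost 46, so it is built.
Farmer 1: others sum to 21; max(0, 46 - 21) = 25.
Farmer 2: others sum to 38; max(0, 46 - 38) = 8.
Farmer 3: others sum to 41; max(0, 46 - 41) = 5.
Total collected = 25 + 8 + 5 = 38.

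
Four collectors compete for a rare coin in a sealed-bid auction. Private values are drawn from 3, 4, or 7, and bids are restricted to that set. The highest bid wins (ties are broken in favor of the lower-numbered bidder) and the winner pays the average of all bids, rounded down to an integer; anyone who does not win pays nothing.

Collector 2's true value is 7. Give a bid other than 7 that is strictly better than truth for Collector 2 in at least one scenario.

Suppose Collector 1 bids 3, Collector 3 bids 3 and Collector 4 bids 3.
Bid 7: wins, pays 4, utility 7 - 4 = 3.
Bid 4: wins, pays 3, utility 7 - 3 = 4.
So bidding 4 beats truth here (4 > 3).

4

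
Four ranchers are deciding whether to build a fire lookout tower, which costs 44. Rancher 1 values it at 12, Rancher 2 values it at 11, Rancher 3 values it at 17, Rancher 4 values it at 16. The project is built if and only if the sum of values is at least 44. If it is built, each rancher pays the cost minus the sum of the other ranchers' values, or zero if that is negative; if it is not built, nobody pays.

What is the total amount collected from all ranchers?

Total value 56 ≥ cost 44, so it is built.
Rancher 1: others sum to 44; max(0, 44 - 44) = 0.
Rancher 2: others sum to 45; max(0, 44 - 45) = 0.
Rancher 3: others sum to 39; max(0, 44 - 39) = 5.
Rancher 4: others sum to 40; max(0, 44 - 40) = 4.
Total collected = 0 + 0 + 5 + 4 = 9.

9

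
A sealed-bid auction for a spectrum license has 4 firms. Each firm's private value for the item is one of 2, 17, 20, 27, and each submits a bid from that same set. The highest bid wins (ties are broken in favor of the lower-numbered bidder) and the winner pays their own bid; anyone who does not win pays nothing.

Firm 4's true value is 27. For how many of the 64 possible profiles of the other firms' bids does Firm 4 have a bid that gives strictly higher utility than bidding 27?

8

Others bid (2, 2, 2): truth gives 0; bid 17 gives 10 > 0. Violating.
Others bid (2, 2, 17): truth gives 0; bid 20 gives 7 > 0. Violating.
Others bid (2, 17, 2): truth gives 0; bid 20 gives 7 > 0. Violating.
Others bid (2, 17, 17): truth gives 0; bid 20 gives 7 > 0. Violating.
Others bid (2, 2, 20): truth gives 0; no alternative beats it.
Others bid (2, 2, 27): truth gives 0; no alternative beats it.
(Checking all 64 profiles: 8 have a profitable deviation, 56 do not.)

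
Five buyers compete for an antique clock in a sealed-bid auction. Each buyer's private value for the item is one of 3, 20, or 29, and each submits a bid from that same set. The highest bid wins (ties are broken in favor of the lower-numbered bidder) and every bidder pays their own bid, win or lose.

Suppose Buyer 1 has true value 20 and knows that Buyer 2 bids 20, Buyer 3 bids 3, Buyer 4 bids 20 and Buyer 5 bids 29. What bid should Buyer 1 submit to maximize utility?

3

Bid 3: loses but pays 3, utility -3.
Bid 20: loses but pays 20, utility -20.
Bid 29: wins, pays 29, utility 20 - 29 = -9.
The best choice is 3 with utility -3.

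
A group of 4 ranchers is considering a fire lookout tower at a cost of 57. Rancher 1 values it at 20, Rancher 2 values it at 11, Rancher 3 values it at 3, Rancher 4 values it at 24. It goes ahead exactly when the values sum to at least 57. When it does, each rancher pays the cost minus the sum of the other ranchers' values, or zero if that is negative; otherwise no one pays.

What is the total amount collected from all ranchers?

Total value 58 ≥ cost 57, so it is built.
Rancher 1: others sum to 38; max(0, 57 - 38) = 19.
Rancher 2: others sum to 47; max(0, 57 - 47) = 10.
Rancher 3: others sum to 55; max(0, 57 - 55) = 2.
Rancher 4: others sum to 34; max(0, 57 - 34) = 23.
Total collected = 19 + 10 + 2 + 23 = 54.

54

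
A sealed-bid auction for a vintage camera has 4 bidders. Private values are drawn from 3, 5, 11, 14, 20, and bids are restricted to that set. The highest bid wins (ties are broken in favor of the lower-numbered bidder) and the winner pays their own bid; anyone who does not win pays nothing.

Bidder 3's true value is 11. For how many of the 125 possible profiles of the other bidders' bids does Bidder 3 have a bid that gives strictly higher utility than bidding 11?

Others bid (3, 3, 3): truth gives 0; bid 5 gives 6 > 0. Violating.
Others bid (3, 3, 5): truth gives 0; bid 5 gives 6 > 0. Violating.
Others bid (3, 3, 11): truth gives 0; no alternative beats it.
Others bid (3, 3, 14): truth gives 0; no alternative beats it.
(Checking all 125 profiles: 2 have a profitable deviation, 123 do not.)

2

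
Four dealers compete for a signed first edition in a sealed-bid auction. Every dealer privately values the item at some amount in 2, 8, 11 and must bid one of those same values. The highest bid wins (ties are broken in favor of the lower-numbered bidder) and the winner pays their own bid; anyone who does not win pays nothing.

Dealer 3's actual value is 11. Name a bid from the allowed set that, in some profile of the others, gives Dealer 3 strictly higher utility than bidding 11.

Suppose Dealer 1 bids 2, Dealer 2 bids 2 and Dealer 4 bids 2.
Bid 11: wins, pays 11, utility 11 - 11 = 0.
Bid 8: wins, pays 8, utility 11 - 8 = 3.
So bidding 8 beats truth here (3 > 0).

8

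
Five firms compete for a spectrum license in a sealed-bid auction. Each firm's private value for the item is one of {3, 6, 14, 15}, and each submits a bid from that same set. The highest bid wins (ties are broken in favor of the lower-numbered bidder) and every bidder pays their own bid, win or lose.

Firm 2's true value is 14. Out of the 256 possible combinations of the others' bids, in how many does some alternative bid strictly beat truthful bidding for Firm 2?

Others bid (3, 3, 3, 3): truth gives 0; bid 6 gives 8 > 0. Violating.
Others bid (3, 3, 3, 6): truth gives 0; bid 6 gives 8 > 0. Violating.
Others bid (3, 3, 3, 15): truth gives -14; bid 15 gives -1 > -14. Violating.
Others bid (3, 3, 6, 3): truth gives 0; bid 6 gives 8 > 0. Violating.
Others bid (3, 3, 3, 14): truth gives 0; no alternative beats it.
Others bid (3, 3, 6, 14): truth gives 0; no alternative beats it.
(Checking all 256 profiles: 210 have a profitable deviation, 46 do not.)

210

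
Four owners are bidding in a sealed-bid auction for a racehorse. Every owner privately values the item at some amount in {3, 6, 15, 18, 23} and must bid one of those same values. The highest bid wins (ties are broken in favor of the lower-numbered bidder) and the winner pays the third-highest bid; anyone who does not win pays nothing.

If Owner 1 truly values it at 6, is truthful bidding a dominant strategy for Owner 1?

No

Consider the case where Owner 2 bids 3, Owner 3 bids 3 and Owner 4 bids 15.
Truthful bid 6: loses, pays 0, utility 0.
Bid 15 instead: wins, pays 3, utility 6 - 3 = 3.
Since 3 > 0, bidding 15 is strictly better here, so truthful bidding is not dominant.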